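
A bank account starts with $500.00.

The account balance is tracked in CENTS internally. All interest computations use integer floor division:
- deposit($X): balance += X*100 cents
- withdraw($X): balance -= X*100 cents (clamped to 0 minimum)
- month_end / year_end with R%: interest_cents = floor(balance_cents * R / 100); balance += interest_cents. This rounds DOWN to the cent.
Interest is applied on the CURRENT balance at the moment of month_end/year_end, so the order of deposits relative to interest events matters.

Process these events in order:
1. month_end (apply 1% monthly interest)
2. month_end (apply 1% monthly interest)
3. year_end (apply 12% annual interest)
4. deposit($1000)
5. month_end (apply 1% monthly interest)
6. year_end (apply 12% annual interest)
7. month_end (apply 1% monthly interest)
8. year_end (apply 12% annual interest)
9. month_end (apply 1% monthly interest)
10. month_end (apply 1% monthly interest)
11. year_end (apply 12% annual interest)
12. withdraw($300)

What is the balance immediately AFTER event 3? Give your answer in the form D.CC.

Answer: 571.25

Derivation:
After 1 (month_end (apply 1% monthly interest)): balance=$505.00 total_interest=$5.00
After 2 (month_end (apply 1% monthly interest)): balance=$510.05 total_interest=$10.05
After 3 (year_end (apply 12% annual interest)): balance=$571.25 total_interest=$71.25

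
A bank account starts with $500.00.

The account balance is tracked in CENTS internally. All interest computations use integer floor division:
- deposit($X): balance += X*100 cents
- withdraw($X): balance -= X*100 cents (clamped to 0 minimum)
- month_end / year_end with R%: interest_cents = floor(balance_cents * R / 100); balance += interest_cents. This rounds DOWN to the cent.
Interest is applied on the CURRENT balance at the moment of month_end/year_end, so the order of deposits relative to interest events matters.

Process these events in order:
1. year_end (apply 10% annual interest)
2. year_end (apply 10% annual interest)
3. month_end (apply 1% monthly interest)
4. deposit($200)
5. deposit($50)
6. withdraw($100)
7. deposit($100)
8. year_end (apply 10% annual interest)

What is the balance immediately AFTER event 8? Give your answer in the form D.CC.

After 1 (year_end (apply 10% annual interest)): balance=$550.00 total_interest=$50.00
After 2 (year_end (apply 10% annual interest)): balance=$605.00 total_interest=$105.00
After 3 (month_end (apply 1% monthly interest)): balance=$611.05 total_interest=$111.05
After 4 (deposit($200)): balance=$811.05 total_interest=$111.05
After 5 (deposit($50)): balance=$861.05 total_interest=$111.05
After 6 (withdraw($100)): balance=$761.05 total_interest=$111.05
After 7 (deposit($100)): balance=$861.05 total_interest=$111.05
After 8 (year_end (apply 10% annual interest)): balance=$947.15 total_interest=$197.15

Answer: 947.15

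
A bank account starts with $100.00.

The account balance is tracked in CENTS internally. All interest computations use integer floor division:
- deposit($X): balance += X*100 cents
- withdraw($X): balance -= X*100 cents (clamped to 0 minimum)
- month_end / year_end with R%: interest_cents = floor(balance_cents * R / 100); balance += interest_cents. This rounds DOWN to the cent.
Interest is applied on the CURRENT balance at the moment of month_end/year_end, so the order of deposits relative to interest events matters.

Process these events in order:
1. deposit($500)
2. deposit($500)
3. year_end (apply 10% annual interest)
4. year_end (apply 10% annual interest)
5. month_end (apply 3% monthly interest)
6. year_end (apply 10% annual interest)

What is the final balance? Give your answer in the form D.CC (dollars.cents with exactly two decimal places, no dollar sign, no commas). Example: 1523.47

After 1 (deposit($500)): balance=$600.00 total_interest=$0.00
After 2 (deposit($500)): balance=$1100.00 total_interest=$0.00
After 3 (year_end (apply 10% annual interest)): balance=$1210.00 total_interest=$110.00
After 4 (year_end (apply 10% annual interest)): balance=$1331.00 total_interest=$231.00
After 5 (month_end (apply 3% monthly interest)): balance=$1370.93 total_interest=$270.93
After 6 (year_end (apply 10% annual interest)): balance=$1508.02 total_interest=$408.02

Answer: 1508.02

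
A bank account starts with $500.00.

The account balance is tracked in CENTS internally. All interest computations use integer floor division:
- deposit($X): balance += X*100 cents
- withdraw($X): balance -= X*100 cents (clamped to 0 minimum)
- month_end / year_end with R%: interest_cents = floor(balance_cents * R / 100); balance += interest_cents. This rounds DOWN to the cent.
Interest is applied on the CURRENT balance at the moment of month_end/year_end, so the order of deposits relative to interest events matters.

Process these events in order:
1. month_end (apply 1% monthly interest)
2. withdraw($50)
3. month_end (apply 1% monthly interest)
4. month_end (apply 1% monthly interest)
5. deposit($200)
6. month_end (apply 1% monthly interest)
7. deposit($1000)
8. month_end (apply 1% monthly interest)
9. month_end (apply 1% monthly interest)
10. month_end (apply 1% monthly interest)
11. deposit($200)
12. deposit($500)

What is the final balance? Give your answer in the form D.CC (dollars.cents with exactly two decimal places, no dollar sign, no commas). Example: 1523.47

Answer: 2421.39

Derivation:
After 1 (month_end (apply 1% monthly interest)): balance=$505.00 total_interest=$5.00
After 2 (withdraw($50)): balance=$455.00 total_interest=$5.00
After 3 (month_end (apply 1% monthly interest)): balance=$459.55 total_interest=$9.55
After 4 (month_end (apply 1% monthly interest)): balance=$464.14 total_interest=$14.14
After 5 (deposit($200)): balance=$664.14 total_interest=$14.14
After 6 (month_end (apply 1% monthly interest)): balance=$670.78 total_interest=$20.78
After 7 (deposit($1000)): balance=$1670.78 total_interest=$20.78
After 8 (month_end (apply 1% monthly interest)): balance=$1687.48 total_interest=$37.48
After 9 (month_end (apply 1% monthly interest)): balance=$1704.35 total_interest=$54.35
After 10 (month_end (apply 1% monthly interest)): balance=$1721.39 total_interest=$71.39
After 11 (deposit($200)): balance=$1921.39 total_interest=$71.39
After 12 (deposit($500)): balance=$2421.39 total_interest=$71.39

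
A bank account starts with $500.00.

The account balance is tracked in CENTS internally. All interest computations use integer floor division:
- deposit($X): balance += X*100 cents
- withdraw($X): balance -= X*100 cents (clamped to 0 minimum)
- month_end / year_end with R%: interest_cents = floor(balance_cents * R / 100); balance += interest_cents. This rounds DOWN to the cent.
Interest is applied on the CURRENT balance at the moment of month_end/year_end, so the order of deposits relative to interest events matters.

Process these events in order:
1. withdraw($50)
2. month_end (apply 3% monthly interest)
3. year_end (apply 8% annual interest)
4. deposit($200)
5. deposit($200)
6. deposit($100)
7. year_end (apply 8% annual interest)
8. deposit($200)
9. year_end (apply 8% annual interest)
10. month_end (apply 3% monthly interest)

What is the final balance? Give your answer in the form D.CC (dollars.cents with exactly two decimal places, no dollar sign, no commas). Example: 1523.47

After 1 (withdraw($50)): balance=$450.00 total_interest=$0.00
After 2 (month_end (apply 3% monthly interest)): balance=$463.50 total_interest=$13.50
After 3 (year_end (apply 8% annual interest)): balance=$500.58 total_interest=$50.58
After 4 (deposit($200)): balance=$700.58 total_interest=$50.58
After 5 (deposit($200)): balance=$900.58 total_interest=$50.58
After 6 (deposit($100)): balance=$1000.58 total_interest=$50.58
After 7 (year_end (apply 8% annual interest)): balance=$1080.62 total_interest=$130.62
After 8 (deposit($200)): balance=$1280.62 total_interest=$130.62
After 9 (year_end (apply 8% annual interest)): balance=$1383.06 total_interest=$233.06
After 10 (month_end (apply 3% monthly interest)): balance=$1424.55 total_interest=$274.55

Answer: 1424.55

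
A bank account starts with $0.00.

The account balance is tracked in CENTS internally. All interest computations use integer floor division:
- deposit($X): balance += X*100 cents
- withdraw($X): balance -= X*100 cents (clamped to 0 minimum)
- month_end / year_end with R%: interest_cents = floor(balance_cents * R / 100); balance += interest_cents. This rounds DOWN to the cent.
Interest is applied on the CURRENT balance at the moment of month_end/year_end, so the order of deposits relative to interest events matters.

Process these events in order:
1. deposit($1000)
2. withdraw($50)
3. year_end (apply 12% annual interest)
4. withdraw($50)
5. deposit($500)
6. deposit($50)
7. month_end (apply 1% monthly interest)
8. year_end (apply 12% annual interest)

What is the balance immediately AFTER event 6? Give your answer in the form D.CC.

Answer: 1564.00

Derivation:
After 1 (deposit($1000)): balance=$1000.00 total_interest=$0.00
After 2 (withdraw($50)): balance=$950.00 total_interest=$0.00
After 3 (year_end (apply 12% annual interest)): balance=$1064.00 total_interest=$114.00
After 4 (withdraw($50)): balance=$1014.00 total_interest=$114.00
After 5 (deposit($500)): balance=$1514.00 total_interest=$114.00
After 6 (deposit($50)): balance=$1564.00 total_interest=$114.00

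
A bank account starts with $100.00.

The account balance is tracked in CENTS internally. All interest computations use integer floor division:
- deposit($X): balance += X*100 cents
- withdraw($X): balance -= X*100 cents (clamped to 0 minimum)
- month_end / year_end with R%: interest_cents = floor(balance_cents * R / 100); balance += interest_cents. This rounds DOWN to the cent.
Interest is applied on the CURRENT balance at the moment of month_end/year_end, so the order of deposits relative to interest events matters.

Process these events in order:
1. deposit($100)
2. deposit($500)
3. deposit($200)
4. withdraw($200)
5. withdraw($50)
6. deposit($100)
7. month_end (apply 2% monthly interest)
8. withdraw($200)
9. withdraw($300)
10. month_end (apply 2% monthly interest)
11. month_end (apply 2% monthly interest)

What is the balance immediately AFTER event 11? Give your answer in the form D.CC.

Answer: 275.70

Derivation:
After 1 (deposit($100)): balance=$200.00 total_interest=$0.00
After 2 (deposit($500)): balance=$700.00 total_interest=$0.00
After 3 (deposit($200)): balance=$900.00 total_interest=$0.00
After 4 (withdraw($200)): balance=$700.00 total_interest=$0.00
After 5 (withdraw($50)): balance=$650.00 total_interest=$0.00
After 6 (deposit($100)): balance=$750.00 total_interest=$0.00
After 7 (month_end (apply 2% monthly interest)): balance=$765.00 total_interest=$15.00
After 8 (withdraw($200)): balance=$565.00 total_interest=$15.00
After 9 (withdraw($300)): balance=$265.00 total_interest=$15.00
After 10 (month_end (apply 2% monthly interest)): balance=$270.30 total_interest=$20.30
After 11 (month_end (apply 2% monthly interest)): balance=$275.70 total_interest=$25.70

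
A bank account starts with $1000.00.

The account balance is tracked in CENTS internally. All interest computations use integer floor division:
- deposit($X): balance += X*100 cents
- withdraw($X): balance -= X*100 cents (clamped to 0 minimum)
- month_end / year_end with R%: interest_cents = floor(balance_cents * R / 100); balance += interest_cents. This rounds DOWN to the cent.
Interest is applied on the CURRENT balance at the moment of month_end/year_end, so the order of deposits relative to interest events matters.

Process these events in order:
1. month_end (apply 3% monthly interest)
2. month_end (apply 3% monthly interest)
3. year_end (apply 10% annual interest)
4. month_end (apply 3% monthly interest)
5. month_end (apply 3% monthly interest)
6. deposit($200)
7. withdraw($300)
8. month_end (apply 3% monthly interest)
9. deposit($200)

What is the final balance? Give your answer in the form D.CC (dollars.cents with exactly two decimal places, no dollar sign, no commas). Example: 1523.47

Answer: 1372.18

Derivation:
After 1 (month_end (apply 3% monthly interest)): balance=$1030.00 total_interest=$30.00
After 2 (month_end (apply 3% monthly interest)): balance=$1060.90 total_interest=$60.90
After 3 (year_end (apply 10% annual interest)): balance=$1166.99 total_interest=$166.99
After 4 (month_end (apply 3% monthly interest)): balance=$1201.99 total_interest=$201.99
After 5 (month_end (apply 3% monthly interest)): balance=$1238.04 total_interest=$238.04
After 6 (deposit($200)): balance=$1438.04 total_interest=$238.04
After 7 (withdraw($300)): balance=$1138.04 total_interest=$238.04
After 8 (month_end (apply 3% monthly interest)): balance=$1172.18 total_interest=$272.18
After 9 (deposit($200)): balance=$1372.18 total_interest=$272.18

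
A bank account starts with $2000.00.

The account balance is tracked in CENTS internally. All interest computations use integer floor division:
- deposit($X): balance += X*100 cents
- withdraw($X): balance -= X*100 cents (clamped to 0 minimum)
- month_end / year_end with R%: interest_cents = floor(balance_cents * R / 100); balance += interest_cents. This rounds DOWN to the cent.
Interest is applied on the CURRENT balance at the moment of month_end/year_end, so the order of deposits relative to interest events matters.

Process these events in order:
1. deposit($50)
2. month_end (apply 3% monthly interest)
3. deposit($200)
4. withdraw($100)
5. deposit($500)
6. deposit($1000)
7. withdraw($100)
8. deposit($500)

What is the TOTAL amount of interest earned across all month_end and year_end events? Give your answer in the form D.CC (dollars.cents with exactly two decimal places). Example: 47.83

Answer: 61.50

Derivation:
After 1 (deposit($50)): balance=$2050.00 total_interest=$0.00
After 2 (month_end (apply 3% monthly interest)): balance=$2111.50 total_interest=$61.50
After 3 (deposit($200)): balance=$2311.50 total_interest=$61.50
After 4 (withdraw($100)): balance=$2211.50 total_interest=$61.50
After 5 (deposit($500)): balance=$2711.50 total_interest=$61.50
After 6 (deposit($1000)): balance=$3711.50 total_interest=$61.50
After 7 (withdraw($100)): balance=$3611.50 total_interest=$61.50
After 8 (deposit($500)): balance=$4111.50 total_interest=$61.50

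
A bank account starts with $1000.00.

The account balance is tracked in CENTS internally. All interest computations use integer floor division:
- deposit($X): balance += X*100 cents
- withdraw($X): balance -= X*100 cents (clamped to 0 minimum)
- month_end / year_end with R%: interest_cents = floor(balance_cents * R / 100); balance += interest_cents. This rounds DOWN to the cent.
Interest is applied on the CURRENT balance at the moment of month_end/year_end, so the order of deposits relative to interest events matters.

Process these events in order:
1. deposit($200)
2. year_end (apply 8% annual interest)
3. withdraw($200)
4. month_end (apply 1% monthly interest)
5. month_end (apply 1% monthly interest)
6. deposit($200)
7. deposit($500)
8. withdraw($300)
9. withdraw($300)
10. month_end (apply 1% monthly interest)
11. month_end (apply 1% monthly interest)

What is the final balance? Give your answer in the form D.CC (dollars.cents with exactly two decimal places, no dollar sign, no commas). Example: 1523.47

After 1 (deposit($200)): balance=$1200.00 total_interest=$0.00
After 2 (year_end (apply 8% annual interest)): balance=$1296.00 total_interest=$96.00
After 3 (withdraw($200)): balance=$1096.00 total_interest=$96.00
After 4 (month_end (apply 1% monthly interest)): balance=$1106.96 total_interest=$106.96
After 5 (month_end (apply 1% monthly interest)): balance=$1118.02 total_interest=$118.02
After 6 (deposit($200)): balance=$1318.02 total_interest=$118.02
After 7 (deposit($500)): balance=$1818.02 total_interest=$118.02
After 8 (withdraw($300)): balance=$1518.02 total_interest=$118.02
After 9 (withdraw($300)): balance=$1218.02 total_interest=$118.02
After 10 (month_end (apply 1% monthly interest)): balance=$1230.20 total_interest=$130.20
After 11 (month_end (apply 1% monthly interest)): balance=$1242.50 total_interest=$142.50

Answer: 1242.50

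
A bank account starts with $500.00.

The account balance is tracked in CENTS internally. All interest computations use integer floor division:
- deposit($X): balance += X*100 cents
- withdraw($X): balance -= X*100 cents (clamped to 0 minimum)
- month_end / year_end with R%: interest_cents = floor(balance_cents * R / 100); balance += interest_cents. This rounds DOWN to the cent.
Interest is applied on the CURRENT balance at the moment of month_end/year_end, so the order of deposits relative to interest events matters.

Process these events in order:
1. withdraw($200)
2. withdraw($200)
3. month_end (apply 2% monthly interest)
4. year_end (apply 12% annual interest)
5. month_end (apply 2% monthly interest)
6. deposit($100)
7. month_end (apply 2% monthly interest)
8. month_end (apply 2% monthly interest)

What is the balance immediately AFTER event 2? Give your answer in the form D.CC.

After 1 (withdraw($200)): balance=$300.00 total_interest=$0.00
After 2 (withdraw($200)): balance=$100.00 total_interest=$0.00

Answer: 100.00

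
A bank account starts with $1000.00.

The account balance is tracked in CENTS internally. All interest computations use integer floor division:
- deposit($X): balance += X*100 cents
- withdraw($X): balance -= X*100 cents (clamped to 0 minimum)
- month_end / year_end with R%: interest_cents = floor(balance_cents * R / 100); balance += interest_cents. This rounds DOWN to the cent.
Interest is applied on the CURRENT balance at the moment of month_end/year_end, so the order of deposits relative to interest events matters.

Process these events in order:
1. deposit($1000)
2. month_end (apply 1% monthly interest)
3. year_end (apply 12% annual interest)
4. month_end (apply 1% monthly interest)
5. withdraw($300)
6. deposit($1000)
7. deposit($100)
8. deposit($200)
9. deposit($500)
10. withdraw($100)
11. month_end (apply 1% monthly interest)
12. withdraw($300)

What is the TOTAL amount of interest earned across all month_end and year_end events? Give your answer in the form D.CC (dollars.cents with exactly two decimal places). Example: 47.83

Answer: 321.87

Derivation:
After 1 (deposit($1000)): balance=$2000.00 total_interest=$0.00
After 2 (month_end (apply 1% monthly interest)): balance=$2020.00 total_interest=$20.00
After 3 (year_end (apply 12% annual interest)): balance=$2262.40 total_interest=$262.40
After 4 (month_end (apply 1% monthly interest)): balance=$2285.02 total_interest=$285.02
After 5 (withdraw($300)): balance=$1985.02 total_interest=$285.02
After 6 (deposit($1000)): balance=$2985.02 total_interest=$285.02
After 7 (deposit($100)): balance=$3085.02 total_interest=$285.02
After 8 (deposit($200)): balance=$3285.02 total_interest=$285.02
After 9 (deposit($500)): balance=$3785.02 total_interest=$285.02
After 10 (withdraw($100)): balance=$3685.02 total_interest=$285.02
After 11 (month_end (apply 1% monthly interest)): balance=$3721.87 total_interest=$321.87
After 12 (withdraw($300)): balance=$3421.87 total_interest=$321.87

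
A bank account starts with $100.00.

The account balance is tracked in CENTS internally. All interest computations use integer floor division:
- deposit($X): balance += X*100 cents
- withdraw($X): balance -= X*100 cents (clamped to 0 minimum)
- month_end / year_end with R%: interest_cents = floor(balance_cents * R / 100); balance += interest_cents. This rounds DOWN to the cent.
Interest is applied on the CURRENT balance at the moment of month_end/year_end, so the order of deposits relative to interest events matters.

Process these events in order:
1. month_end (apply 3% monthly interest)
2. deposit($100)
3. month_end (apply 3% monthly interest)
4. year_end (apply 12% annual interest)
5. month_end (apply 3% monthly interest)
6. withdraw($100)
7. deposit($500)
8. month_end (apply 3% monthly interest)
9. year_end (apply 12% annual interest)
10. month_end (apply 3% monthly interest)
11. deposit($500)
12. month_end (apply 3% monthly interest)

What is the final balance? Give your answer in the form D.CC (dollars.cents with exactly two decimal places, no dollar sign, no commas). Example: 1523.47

After 1 (month_end (apply 3% monthly interest)): balance=$103.00 total_interest=$3.00
After 2 (deposit($100)): balance=$203.00 total_interest=$3.00
After 3 (month_end (apply 3% monthly interest)): balance=$209.09 total_interest=$9.09
After 4 (year_end (apply 12% annual interest)): balance=$234.18 total_interest=$34.18
After 5 (month_end (apply 3% monthly interest)): balance=$241.20 total_interest=$41.20
After 6 (withdraw($100)): balance=$141.20 total_interest=$41.20
After 7 (deposit($500)): balance=$641.20 total_interest=$41.20
After 8 (month_end (apply 3% monthly interest)): balance=$660.43 total_interest=$60.43
After 9 (year_end (apply 12% annual interest)): balance=$739.68 total_interest=$139.68
After 10 (month_end (apply 3% monthly interest)): balance=$761.87 total_interest=$161.87
After 11 (deposit($500)): balance=$1261.87 total_interest=$161.87
After 12 (month_end (apply 3% monthly interest)): balance=$1299.72 total_interest=$199.72

Answer: 1299.72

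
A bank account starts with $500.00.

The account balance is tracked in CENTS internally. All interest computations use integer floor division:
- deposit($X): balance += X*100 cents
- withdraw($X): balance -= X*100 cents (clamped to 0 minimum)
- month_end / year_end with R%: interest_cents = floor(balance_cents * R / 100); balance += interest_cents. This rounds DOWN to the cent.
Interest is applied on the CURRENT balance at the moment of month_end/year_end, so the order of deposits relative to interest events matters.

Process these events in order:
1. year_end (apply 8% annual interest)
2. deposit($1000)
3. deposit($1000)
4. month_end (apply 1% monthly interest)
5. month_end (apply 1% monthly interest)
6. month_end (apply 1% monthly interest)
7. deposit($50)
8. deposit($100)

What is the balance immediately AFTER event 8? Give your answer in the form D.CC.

Answer: 2766.96

Derivation:
After 1 (year_end (apply 8% annual interest)): balance=$540.00 total_interest=$40.00
After 2 (deposit($1000)): balance=$1540.00 total_interest=$40.00
After 3 (deposit($1000)): balance=$2540.00 total_interest=$40.00
After 4 (month_end (apply 1% monthly interest)): balance=$2565.40 total_interest=$65.40
After 5 (month_end (apply 1% monthly interest)): balance=$2591.05 total_interest=$91.05
After 6 (month_end (apply 1% monthly interest)): balance=$2616.96 total_interest=$116.96
After 7 (deposit($50)): balance=$2666.96 total_interest=$116.96
After 8 (deposit($100)): balance=$2766.96 total_interest=$116.96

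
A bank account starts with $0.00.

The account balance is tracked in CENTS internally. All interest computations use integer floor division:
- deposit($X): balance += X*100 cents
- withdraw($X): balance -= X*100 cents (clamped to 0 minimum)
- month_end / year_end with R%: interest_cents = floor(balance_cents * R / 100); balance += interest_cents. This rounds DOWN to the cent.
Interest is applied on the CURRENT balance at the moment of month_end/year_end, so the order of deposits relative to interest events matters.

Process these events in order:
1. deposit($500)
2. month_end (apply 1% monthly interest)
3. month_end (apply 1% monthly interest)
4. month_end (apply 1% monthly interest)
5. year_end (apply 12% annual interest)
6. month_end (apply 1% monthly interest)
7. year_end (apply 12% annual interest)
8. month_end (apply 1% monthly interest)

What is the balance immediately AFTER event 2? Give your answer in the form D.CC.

Answer: 505.00

Derivation:
After 1 (deposit($500)): balance=$500.00 total_interest=$0.00
After 2 (month_end (apply 1% monthly interest)): balance=$505.00 total_interest=$5.00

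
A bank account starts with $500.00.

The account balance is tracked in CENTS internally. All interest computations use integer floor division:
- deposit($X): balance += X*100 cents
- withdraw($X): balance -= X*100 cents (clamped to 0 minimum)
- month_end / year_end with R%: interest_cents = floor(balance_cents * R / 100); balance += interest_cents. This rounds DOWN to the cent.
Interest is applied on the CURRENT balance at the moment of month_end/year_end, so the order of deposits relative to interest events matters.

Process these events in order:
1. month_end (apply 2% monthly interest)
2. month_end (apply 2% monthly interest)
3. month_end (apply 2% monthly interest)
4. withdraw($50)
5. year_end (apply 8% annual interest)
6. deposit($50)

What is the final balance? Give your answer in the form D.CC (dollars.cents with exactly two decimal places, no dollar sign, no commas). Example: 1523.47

After 1 (month_end (apply 2% monthly interest)): balance=$510.00 total_interest=$10.00
After 2 (month_end (apply 2% monthly interest)): balance=$520.20 total_interest=$20.20
After 3 (month_end (apply 2% monthly interest)): balance=$530.60 total_interest=$30.60
After 4 (withdraw($50)): balance=$480.60 total_interest=$30.60
After 5 (year_end (apply 8% annual interest)): balance=$519.04 total_interest=$69.04
After 6 (deposit($50)): balance=$569.04 total_interest=$69.04

Answer: 569.04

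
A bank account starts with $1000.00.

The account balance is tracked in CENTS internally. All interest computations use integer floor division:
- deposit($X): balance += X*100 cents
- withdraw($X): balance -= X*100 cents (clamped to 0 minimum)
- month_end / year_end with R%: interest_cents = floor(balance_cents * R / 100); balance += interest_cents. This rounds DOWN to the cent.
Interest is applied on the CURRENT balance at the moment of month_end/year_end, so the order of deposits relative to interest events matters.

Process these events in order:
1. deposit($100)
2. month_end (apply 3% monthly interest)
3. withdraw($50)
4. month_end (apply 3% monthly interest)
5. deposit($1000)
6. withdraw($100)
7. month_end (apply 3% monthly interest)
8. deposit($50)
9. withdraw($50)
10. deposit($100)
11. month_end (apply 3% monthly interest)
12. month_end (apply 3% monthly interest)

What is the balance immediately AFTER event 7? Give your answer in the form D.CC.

Answer: 2075.95

Derivation:
After 1 (deposit($100)): balance=$1100.00 total_interest=$0.00
After 2 (month_end (apply 3% monthly interest)): balance=$1133.00 total_interest=$33.00
After 3 (withdraw($50)): balance=$1083.00 total_interest=$33.00
After 4 (month_end (apply 3% monthly interest)): balance=$1115.49 total_interest=$65.49
After 5 (deposit($1000)): balance=$2115.49 total_interest=$65.49
After 6 (withdraw($100)): balance=$2015.49 total_interest=$65.49
After 7 (month_end (apply 3% monthly interest)): balance=$2075.95 total_interest=$125.95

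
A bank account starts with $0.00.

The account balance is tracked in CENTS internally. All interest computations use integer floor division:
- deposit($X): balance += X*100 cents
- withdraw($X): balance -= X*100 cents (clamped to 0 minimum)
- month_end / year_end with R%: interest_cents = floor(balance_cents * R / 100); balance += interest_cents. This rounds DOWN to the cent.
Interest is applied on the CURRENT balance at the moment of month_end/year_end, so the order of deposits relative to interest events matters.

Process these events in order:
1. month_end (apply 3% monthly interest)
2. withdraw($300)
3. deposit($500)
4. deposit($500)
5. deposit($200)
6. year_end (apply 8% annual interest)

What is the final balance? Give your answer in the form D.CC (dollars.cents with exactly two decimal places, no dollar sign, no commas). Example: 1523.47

Answer: 1296.00

Derivation:
After 1 (month_end (apply 3% monthly interest)): balance=$0.00 total_interest=$0.00
After 2 (withdraw($300)): balance=$0.00 total_interest=$0.00
After 3 (deposit($500)): balance=$500.00 total_interest=$0.00
After 4 (deposit($500)): balance=$1000.00 total_interest=$0.00
After 5 (deposit($200)): balance=$1200.00 total_interest=$0.00
After 6 (year_end (apply 8% annual interest)): balance=$1296.00 total_interest=$96.00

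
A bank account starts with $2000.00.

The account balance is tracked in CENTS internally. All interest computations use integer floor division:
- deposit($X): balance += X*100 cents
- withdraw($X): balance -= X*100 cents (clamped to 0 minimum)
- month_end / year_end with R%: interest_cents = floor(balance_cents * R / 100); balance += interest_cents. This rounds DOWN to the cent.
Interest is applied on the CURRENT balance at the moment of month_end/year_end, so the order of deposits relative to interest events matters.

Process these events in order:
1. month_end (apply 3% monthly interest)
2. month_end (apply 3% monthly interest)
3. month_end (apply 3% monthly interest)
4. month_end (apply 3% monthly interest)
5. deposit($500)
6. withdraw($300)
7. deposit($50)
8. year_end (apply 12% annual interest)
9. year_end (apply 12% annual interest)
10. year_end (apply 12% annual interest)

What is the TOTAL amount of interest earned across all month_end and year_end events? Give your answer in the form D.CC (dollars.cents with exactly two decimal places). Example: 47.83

Answer: 1263.73

Derivation:
After 1 (month_end (apply 3% monthly interest)): balance=$2060.00 total_interest=$60.00
After 2 (month_end (apply 3% monthly interest)): balance=$2121.80 total_interest=$121.80
After 3 (month_end (apply 3% monthly interest)): balance=$2185.45 total_interest=$185.45
After 4 (month_end (apply 3% monthly interest)): balance=$2251.01 total_interest=$251.01
After 5 (deposit($500)): balance=$2751.01 total_interest=$251.01
After 6 (withdraw($300)): balance=$2451.01 total_interest=$251.01
After 7 (deposit($50)): balance=$2501.01 total_interest=$251.01
After 8 (year_end (apply 12% annual interest)): balance=$2801.13 total_interest=$551.13
After 9 (year_end (apply 12% annual interest)): balance=$3137.26 total_interest=$887.26
After 10 (year_end (apply 12% annual interest)): balance=$3513.73 total_interest=$1263.73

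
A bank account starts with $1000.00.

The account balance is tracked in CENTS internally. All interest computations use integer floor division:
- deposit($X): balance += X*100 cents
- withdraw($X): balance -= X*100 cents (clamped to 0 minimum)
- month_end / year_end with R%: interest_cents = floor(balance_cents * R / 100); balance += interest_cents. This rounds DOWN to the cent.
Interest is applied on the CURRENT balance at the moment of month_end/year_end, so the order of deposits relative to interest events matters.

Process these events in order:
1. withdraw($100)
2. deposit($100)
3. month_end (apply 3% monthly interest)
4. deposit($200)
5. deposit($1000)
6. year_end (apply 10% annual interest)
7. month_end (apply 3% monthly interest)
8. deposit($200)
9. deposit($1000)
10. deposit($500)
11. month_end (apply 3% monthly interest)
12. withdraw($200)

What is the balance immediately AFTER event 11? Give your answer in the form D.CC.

After 1 (withdraw($100)): balance=$900.00 total_interest=$0.00
After 2 (deposit($100)): balance=$1000.00 total_interest=$0.00
After 3 (month_end (apply 3% monthly interest)): balance=$1030.00 total_interest=$30.00
After 4 (deposit($200)): balance=$1230.00 total_interest=$30.00
After 5 (deposit($1000)): balance=$2230.00 total_interest=$30.00
After 6 (year_end (apply 10% annual interest)): balance=$2453.00 total_interest=$253.00
After 7 (month_end (apply 3% monthly interest)): balance=$2526.59 total_interest=$326.59
After 8 (deposit($200)): balance=$2726.59 total_interest=$326.59
After 9 (deposit($1000)): balance=$3726.59 total_interest=$326.59
After 10 (deposit($500)): balance=$4226.59 total_interest=$326.59
After 11 (month_end (apply 3% monthly interest)): balance=$4353.38 total_interest=$453.38

Answer: 4353.38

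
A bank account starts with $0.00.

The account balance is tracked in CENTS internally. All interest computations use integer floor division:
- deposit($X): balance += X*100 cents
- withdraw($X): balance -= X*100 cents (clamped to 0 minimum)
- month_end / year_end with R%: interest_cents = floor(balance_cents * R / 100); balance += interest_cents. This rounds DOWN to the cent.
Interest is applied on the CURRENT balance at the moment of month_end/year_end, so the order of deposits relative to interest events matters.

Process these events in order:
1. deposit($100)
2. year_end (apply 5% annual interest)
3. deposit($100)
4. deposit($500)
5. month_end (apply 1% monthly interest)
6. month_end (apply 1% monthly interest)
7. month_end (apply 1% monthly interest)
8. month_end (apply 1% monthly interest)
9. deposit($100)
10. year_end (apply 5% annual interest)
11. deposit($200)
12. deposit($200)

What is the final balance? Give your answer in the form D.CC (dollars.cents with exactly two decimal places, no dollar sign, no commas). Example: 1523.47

After 1 (deposit($100)): balance=$100.00 total_interest=$0.00
After 2 (year_end (apply 5% annual interest)): balance=$105.00 total_interest=$5.00
After 3 (deposit($100)): balance=$205.00 total_interest=$5.00
After 4 (deposit($500)): balance=$705.00 total_interest=$5.00
After 5 (month_end (apply 1% monthly interest)): balance=$712.05 total_interest=$12.05
After 6 (month_end (apply 1% monthly interest)): balance=$719.17 total_interest=$19.17
After 7 (month_end (apply 1% monthly interest)): balance=$726.36 total_interest=$26.36
After 8 (month_end (apply 1% monthly interest)): balance=$733.62 total_interest=$33.62
After 9 (deposit($100)): balance=$833.62 total_interest=$33.62
After 10 (year_end (apply 5% annual interest)): balance=$875.30 total_interest=$75.30
After 11 (deposit($200)): balance=$1075.30 total_interest=$75.30
After 12 (deposit($200)): balance=$1275.30 total_interest=$75.30

Answer: 1275.30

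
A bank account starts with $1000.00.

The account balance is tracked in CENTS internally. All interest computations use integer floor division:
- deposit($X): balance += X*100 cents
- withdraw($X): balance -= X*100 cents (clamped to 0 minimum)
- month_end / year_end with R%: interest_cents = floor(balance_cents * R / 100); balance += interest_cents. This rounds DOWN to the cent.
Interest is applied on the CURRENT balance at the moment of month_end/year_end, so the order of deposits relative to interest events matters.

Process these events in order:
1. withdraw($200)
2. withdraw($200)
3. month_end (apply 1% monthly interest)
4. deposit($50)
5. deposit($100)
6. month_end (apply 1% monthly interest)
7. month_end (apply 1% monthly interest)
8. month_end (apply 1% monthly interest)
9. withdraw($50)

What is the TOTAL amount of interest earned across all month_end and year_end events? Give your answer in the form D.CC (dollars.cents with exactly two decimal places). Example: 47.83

After 1 (withdraw($200)): balance=$800.00 total_interest=$0.00
After 2 (withdraw($200)): balance=$600.00 total_interest=$0.00
After 3 (month_end (apply 1% monthly interest)): balance=$606.00 total_interest=$6.00
After 4 (deposit($50)): balance=$656.00 total_interest=$6.00
After 5 (deposit($100)): balance=$756.00 total_interest=$6.00
After 6 (month_end (apply 1% monthly interest)): balance=$763.56 total_interest=$13.56
After 7 (month_end (apply 1% monthly interest)): balance=$771.19 total_interest=$21.19
After 8 (month_end (apply 1% monthly interest)): balance=$778.90 total_interest=$28.90
After 9 (withdraw($50)): balance=$728.90 total_interest=$28.90

Answer: 28.90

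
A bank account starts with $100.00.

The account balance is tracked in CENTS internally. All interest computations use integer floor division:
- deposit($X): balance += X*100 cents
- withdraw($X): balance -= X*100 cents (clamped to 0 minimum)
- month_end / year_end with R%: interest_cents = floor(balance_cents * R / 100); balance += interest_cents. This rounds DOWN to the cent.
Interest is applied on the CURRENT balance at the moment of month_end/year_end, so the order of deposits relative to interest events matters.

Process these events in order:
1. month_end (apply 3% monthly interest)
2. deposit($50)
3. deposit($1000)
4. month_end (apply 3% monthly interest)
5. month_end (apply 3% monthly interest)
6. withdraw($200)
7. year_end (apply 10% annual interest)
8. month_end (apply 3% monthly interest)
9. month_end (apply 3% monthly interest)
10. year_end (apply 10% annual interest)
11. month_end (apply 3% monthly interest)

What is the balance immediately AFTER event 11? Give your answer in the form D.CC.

Answer: 1352.86

Derivation:
After 1 (month_end (apply 3% monthly interest)): balance=$103.00 total_interest=$3.00
After 2 (deposit($50)): balance=$153.00 total_interest=$3.00
After 3 (deposit($1000)): balance=$1153.00 total_interest=$3.00
After 4 (month_end (apply 3% monthly interest)): balance=$1187.59 total_interest=$37.59
After 5 (month_end (apply 3% monthly interest)): balance=$1223.21 total_interest=$73.21
After 6 (withdraw($200)): balance=$1023.21 total_interest=$73.21
After 7 (year_end (apply 10% annual interest)): balance=$1125.53 total_interest=$175.53
After 8 (month_end (apply 3% monthly interest)): balance=$1159.29 total_interest=$209.29
After 9 (month_end (apply 3% monthly interest)): balance=$1194.06 total_interest=$244.06
After 10 (year_end (apply 10% annual interest)): balance=$1313.46 total_interest=$363.46
After 11 (month_end (apply 3% monthly interest)): balance=$1352.86 total_interest=$402.86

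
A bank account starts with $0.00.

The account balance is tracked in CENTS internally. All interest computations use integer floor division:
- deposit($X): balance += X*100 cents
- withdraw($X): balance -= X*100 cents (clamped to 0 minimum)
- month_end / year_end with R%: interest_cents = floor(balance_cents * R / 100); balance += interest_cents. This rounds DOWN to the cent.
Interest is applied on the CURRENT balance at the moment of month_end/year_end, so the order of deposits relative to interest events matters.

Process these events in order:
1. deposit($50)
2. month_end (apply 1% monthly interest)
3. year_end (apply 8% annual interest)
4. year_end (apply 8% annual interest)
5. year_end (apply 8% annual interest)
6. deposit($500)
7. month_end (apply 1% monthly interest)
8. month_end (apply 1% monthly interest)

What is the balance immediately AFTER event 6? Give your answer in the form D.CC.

Answer: 563.61

Derivation:
After 1 (deposit($50)): balance=$50.00 total_interest=$0.00
After 2 (month_end (apply 1% monthly interest)): balance=$50.50 total_interest=$0.50
After 3 (year_end (apply 8% annual interest)): balance=$54.54 total_interest=$4.54
After 4 (year_end (apply 8% annual interest)): balance=$58.90 total_interest=$8.90
After 5 (year_end (apply 8% annual interest)): balance=$63.61 total_interest=$13.61
After 6 (deposit($500)): balance=$563.61 total_interest=$13.61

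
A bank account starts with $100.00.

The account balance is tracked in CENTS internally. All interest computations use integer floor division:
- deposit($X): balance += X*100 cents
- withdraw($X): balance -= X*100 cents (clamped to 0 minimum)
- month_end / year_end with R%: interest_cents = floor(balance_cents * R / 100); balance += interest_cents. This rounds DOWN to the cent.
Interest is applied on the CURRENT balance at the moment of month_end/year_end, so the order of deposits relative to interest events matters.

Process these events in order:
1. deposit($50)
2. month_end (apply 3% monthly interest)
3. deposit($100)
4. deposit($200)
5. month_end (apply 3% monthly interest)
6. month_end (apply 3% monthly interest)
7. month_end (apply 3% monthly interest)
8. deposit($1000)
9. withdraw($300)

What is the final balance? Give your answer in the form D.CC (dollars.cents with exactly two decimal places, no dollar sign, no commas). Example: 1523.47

After 1 (deposit($50)): balance=$150.00 total_interest=$0.00
After 2 (month_end (apply 3% monthly interest)): balance=$154.50 total_interest=$4.50
After 3 (deposit($100)): balance=$254.50 total_interest=$4.50
After 4 (deposit($200)): balance=$454.50 total_interest=$4.50
After 5 (month_end (apply 3% monthly interest)): balance=$468.13 total_interest=$18.13
After 6 (month_end (apply 3% monthly interest)): balance=$482.17 total_interest=$32.17
After 7 (month_end (apply 3% monthly interest)): balance=$496.63 total_interest=$46.63
After 8 (deposit($1000)): balance=$1496.63 total_interest=$46.63
After 9 (withdraw($300)): balance=$1196.63 total_interest=$46.63

Answer: 1196.63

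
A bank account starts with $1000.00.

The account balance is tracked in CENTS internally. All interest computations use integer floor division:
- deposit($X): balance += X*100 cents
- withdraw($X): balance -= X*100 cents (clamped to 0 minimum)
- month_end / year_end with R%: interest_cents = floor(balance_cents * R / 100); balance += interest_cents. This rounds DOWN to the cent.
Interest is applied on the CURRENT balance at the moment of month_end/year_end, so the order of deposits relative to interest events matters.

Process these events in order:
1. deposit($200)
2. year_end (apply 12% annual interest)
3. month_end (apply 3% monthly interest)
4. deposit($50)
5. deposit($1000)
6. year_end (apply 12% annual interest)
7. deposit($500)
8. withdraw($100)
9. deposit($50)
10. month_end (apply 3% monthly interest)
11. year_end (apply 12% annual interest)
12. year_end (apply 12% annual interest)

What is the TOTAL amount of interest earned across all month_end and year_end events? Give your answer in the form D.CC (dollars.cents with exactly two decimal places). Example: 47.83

After 1 (deposit($200)): balance=$1200.00 total_interest=$0.00
After 2 (year_end (apply 12% annual interest)): balance=$1344.00 total_interest=$144.00
After 3 (month_end (apply 3% monthly interest)): balance=$1384.32 total_interest=$184.32
After 4 (deposit($50)): balance=$1434.32 total_interest=$184.32
After 5 (deposit($1000)): balance=$2434.32 total_interest=$184.32
After 6 (year_end (apply 12% annual interest)): balance=$2726.43 total_interest=$476.43
After 7 (deposit($500)): balance=$3226.43 total_interest=$476.43
After 8 (withdraw($100)): balance=$3126.43 total_interest=$476.43
After 9 (deposit($50)): balance=$3176.43 total_interest=$476.43
After 10 (month_end (apply 3% monthly interest)): balance=$3271.72 total_interest=$571.72
After 11 (year_end (apply 12% annual interest)): balance=$3664.32 total_interest=$964.32
After 12 (year_end (apply 12% annual interest)): balance=$4104.03 total_interest=$1404.03

Answer: 1404.03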